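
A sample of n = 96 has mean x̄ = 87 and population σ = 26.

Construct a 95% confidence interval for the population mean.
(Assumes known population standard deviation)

Answer: (81.7989, 92.2011)

Derivation:
Confidence level: 95%, α = 0.05
z_0.025 = 1.960
SE = σ/√n = 26/√96 = 2.6536
Margin of error = 1.960 × 2.6536 = 5.2011
CI: x̄ ± margin = 87 ± 5.2011
CI: (81.7989, 92.2011)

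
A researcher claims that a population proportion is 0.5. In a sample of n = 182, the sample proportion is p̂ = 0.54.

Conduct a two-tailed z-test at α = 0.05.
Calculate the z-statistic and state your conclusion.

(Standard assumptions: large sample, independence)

Answer: z = 1.0793, fail to reject H₀

Derivation:
H₀: p = 0.5, H₁: p ≠ 0.5
Standard error: SE = √(p₀(1-p₀)/n) = √(0.5×0.5/182) = 0.037062
z-statistic: z = (p̂ - p₀)/SE = (0.54 - 0.5)/0.037062 = 1.0793
Critical value: z_0.025 = ±1.960
p-value = 0.2805
Decision: fail to reject H₀ at α = 0.05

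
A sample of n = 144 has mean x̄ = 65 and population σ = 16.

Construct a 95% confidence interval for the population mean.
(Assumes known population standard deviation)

Confidence level: 95%, α = 0.05
z_0.025 = 1.960
SE = σ/√n = 16/√144 = 1.3333
Margin of error = 1.960 × 1.3333 = 2.6133
CI: x̄ ± margin = 65 ± 2.6133
CI: (62.3867, 67.6133)

Answer: (62.3867, 67.6133)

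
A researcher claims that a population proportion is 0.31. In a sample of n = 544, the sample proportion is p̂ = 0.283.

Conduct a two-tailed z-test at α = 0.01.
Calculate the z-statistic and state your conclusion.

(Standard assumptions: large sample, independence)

Answer: z = -1.3616, fail to reject H₀

Derivation:
H₀: p = 0.31, H₁: p ≠ 0.31
Standard error: SE = √(p₀(1-p₀)/n) = √(0.31×0.69/544) = 0.019829
z-statistic: z = (p̂ - p₀)/SE = (0.283 - 0.31)/0.019829 = -1.3616
Critical value: z_0.005 = ±2.576
p-value = 0.1733
Decision: fail to reject H₀ at α = 0.01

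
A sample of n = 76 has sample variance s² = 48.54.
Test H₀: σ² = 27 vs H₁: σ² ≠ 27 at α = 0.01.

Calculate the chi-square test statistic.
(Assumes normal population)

df = n - 1 = 75
χ² = (n-1)s²/σ₀² = 75×48.54/27 = 134.8333
Critical values: χ²_{0.995,75} = 47.206, χ²_{0.005,75} = 110.286
Rejection region: χ² < 47.206 or χ² > 110.286
Decision: reject H₀

Answer: χ² = 134.8333, reject H₀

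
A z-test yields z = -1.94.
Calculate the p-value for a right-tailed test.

Answer: p-value ≈ 0.9738

Derivation:
For z = -1.94:
p = P(Z > -1.94) = 1 - Φ(-1.94) = 0.9738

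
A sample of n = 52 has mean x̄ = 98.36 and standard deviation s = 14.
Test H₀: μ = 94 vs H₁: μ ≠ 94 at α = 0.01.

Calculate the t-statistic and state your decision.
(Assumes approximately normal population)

Answer: t = 2.2457, fail to reject H₀

Derivation:
df = n - 1 = 51
SE = s/√n = 14/√52 = 1.9415
t = (x̄ - μ₀)/SE = (98.36 - 94)/1.9415 = 2.2457
Critical value: t_{0.005,51} = ±2.676
p-value ≈ 0.0291
Decision: fail to reject H₀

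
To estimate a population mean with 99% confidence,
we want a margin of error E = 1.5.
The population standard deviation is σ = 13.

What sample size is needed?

z_0.005 = 2.576
n = (z×σ/E)² = (2.576×13/1.5)²
n = 498.4205
Round up: n = 499

Answer: n = 499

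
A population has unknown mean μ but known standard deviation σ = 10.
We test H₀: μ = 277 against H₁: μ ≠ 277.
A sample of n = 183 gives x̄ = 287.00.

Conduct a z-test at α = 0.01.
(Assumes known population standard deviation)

Standard error: SE = σ/√n = 10/√183 = 0.7392
z-statistic: z = (x̄ - μ₀)/SE = (287.00 - 277)/0.7392 = 13.5281
Critical value: ±2.576
p-value < 0.0001
Decision: reject H₀

Answer: z = 13.5281, reject H₀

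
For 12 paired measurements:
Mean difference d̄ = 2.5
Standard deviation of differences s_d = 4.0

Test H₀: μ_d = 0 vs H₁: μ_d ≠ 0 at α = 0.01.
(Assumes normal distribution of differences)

df = n - 1 = 11
SE = s_d/√n = 4.0/√12 = 1.1547
t = d̄/SE = 2.5/1.1547 = 2.1651
Critical value: t_{0.005,11} = ±3.106
p-value ≈ 0.0532
Decision: fail to reject H₀

Answer: t = 2.1651, fail to reject H₀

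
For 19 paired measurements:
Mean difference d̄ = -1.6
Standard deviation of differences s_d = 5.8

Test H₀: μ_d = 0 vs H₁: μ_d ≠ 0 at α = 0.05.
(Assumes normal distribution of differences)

df = n - 1 = 18
SE = s_d/√n = 5.8/√19 = 1.3306
t = d̄/SE = -1.6/1.3306 = -1.2025
Critical value: t_{0.025,18} = ±2.101
p-value ≈ 0.2448
Decision: fail to reject H₀

Answer: t = -1.2025, fail to reject H₀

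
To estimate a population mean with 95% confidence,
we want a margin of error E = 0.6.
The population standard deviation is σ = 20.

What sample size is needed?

z_0.025 = 1.960
n = (z×σ/E)² = (1.960×20/0.6)²
n = 4268.4444
Round up: n = 4269

Answer: n = 4269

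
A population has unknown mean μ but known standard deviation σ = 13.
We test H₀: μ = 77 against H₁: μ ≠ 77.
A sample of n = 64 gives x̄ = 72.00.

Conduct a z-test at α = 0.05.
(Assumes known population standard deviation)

Answer: z = -3.0769, reject H₀

Derivation:
Standard error: SE = σ/√n = 13/√64 = 1.6250
z-statistic: z = (x̄ - μ₀)/SE = (72.00 - 77)/1.6250 = -3.0769
Critical value: ±1.960
p-value = 0.0021
Decision: reject H₀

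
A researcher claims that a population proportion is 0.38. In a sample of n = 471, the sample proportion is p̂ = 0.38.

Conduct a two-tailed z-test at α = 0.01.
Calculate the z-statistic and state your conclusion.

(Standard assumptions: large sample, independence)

H₀: p = 0.38, H₁: p ≠ 0.38
Standard error: SE = √(p₀(1-p₀)/n) = √(0.38×0.62/471) = 0.022365
z-statistic: z = (p̂ - p₀)/SE = (0.38 - 0.38)/0.022365 = 0.0000
Critical value: z_0.005 = ±2.576
p-value = 1.0000
Decision: fail to reject H₀ at α = 0.01

Answer: z = 0.0000, fail to reject H₀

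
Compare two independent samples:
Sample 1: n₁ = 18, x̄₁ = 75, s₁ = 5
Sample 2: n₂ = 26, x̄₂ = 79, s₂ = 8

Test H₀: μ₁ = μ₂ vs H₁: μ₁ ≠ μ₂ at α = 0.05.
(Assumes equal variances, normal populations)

Pooled variance: s²_p = [17×5² + 25×8²]/(42) = 48.2143
s_p = 6.9437
SE = s_p×√(1/n₁ + 1/n₂) = 6.9437×√(1/18 + 1/26) = 2.1291
t = (x̄₁ - x̄₂)/SE = (75 - 79)/2.1291 = -1.8787
df = 42, t-critical = ±2.018
Decision: fail to reject H₀

Answer: t = -1.8787, fail to reject H₀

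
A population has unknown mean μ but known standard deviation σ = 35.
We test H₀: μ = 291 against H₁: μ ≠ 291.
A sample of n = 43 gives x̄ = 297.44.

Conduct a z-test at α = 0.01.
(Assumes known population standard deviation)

Answer: z = 1.2066, fail to reject H₀

Derivation:
Standard error: SE = σ/√n = 35/√43 = 5.3374
z-statistic: z = (x̄ - μ₀)/SE = (297.44 - 291)/5.3374 = 1.2066
Critical value: ±2.576
p-value = 0.2276
Decision: fail to reject H₀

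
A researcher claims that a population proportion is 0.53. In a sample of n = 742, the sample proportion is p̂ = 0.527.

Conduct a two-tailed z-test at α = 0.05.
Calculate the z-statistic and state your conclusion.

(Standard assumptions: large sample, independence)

Answer: z = -0.1637, fail to reject H₀

Derivation:
H₀: p = 0.53, H₁: p ≠ 0.53
Standard error: SE = √(p₀(1-p₀)/n) = √(0.53×0.47/742) = 0.018323
z-statistic: z = (p̂ - p₀)/SE = (0.527 - 0.53)/0.018323 = -0.1637
Critical value: z_0.025 = ±1.960
p-value = 0.8700
Decision: fail to reject H₀ at α = 0.05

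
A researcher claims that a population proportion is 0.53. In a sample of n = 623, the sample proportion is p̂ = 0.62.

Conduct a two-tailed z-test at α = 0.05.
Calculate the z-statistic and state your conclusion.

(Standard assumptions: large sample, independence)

H₀: p = 0.53, H₁: p ≠ 0.53
Standard error: SE = √(p₀(1-p₀)/n) = √(0.53×0.47/623) = 0.019996
z-statistic: z = (p̂ - p₀)/SE = (0.62 - 0.53)/0.019996 = 4.5009
Critical value: z_0.025 = ±1.960
p-value < 0.0001
Decision: reject H₀ at α = 0.05

Answer: z = 4.5009, reject H₀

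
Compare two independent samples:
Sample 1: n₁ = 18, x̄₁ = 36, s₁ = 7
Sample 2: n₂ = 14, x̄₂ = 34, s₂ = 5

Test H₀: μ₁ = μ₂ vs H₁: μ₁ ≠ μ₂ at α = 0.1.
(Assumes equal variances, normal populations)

Pooled variance: s²_p = [17×7² + 13×5²]/(30) = 38.6000
s_p = 6.2129
SE = s_p×√(1/n₁ + 1/n₂) = 6.2129×√(1/18 + 1/14) = 2.2140
t = (x̄₁ - x̄₂)/SE = (36 - 34)/2.2140 = 0.9033
df = 30, t-critical = ±1.697
Decision: fail to reject H₀

Answer: t = 0.9033, fail to reject H₀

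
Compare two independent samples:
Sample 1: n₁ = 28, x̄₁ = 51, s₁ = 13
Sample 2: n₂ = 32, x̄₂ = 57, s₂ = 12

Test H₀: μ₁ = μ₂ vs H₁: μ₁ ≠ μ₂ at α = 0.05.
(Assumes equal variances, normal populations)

Answer: t = -1.8586, fail to reject H₀

Derivation:
Pooled variance: s²_p = [27×13² + 31×12²]/(58) = 155.6379
s_p = 12.4755
SE = s_p×√(1/n₁ + 1/n₂) = 12.4755×√(1/28 + 1/32) = 3.2283
t = (x̄₁ - x̄₂)/SE = (51 - 57)/3.2283 = -1.8586
df = 58, t-critical = ±2.002
Decision: fail to reject H₀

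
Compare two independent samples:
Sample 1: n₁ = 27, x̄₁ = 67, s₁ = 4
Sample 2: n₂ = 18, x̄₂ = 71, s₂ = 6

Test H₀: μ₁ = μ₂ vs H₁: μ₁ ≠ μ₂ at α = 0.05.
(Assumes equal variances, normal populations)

Answer: t = -2.6885, reject H₀

Derivation:
Pooled variance: s²_p = [26×4² + 17×6²]/(43) = 23.9070
s_p = 4.8895
SE = s_p×√(1/n₁ + 1/n₂) = 4.8895×√(1/27 + 1/18) = 1.4878
t = (x̄₁ - x̄₂)/SE = (67 - 71)/1.4878 = -2.6885
df = 43, t-critical = ±2.017
Decision: reject H₀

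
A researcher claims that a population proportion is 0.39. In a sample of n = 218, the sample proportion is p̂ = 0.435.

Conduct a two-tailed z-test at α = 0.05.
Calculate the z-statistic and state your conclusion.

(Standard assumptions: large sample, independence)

H₀: p = 0.39, H₁: p ≠ 0.39
Standard error: SE = √(p₀(1-p₀)/n) = √(0.39×0.61/218) = 0.033035
z-statistic: z = (p̂ - p₀)/SE = (0.435 - 0.39)/0.033035 = 1.3622
Critical value: z_0.025 = ±1.960
p-value = 0.1731
Decision: fail to reject H₀ at α = 0.05

Answer: z = 1.3622, fail to reject H₀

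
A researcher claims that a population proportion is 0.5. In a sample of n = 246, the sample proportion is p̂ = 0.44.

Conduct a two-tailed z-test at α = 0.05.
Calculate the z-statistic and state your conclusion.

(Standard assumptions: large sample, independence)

H₀: p = 0.5, H₁: p ≠ 0.5
Standard error: SE = √(p₀(1-p₀)/n) = √(0.5×0.5/246) = 0.031879
z-statistic: z = (p̂ - p₀)/SE = (0.44 - 0.5)/0.031879 = -1.8821
Critical value: z_0.025 = ±1.960
p-value = 0.0598
Decision: fail to reject H₀ at α = 0.05

Answer: z = -1.8821, fail to reject H₀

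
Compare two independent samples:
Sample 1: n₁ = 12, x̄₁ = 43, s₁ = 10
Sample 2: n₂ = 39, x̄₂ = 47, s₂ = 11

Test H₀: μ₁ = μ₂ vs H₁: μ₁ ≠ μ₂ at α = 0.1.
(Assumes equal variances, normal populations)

Pooled variance: s²_p = [11×10² + 38×11²]/(49) = 116.2857
s_p = 10.7836
SE = s_p×√(1/n₁ + 1/n₂) = 10.7836×√(1/12 + 1/39) = 3.5598
t = (x̄₁ - x̄₂)/SE = (43 - 47)/3.5598 = -1.1237
df = 49, t-critical = ±1.677
Decision: fail to reject H₀

Answer: t = -1.1237, fail to reject H₀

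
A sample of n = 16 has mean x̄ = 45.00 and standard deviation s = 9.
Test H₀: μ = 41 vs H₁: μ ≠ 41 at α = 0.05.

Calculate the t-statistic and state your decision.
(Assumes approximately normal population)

Answer: t = 1.7778, fail to reject H₀

Derivation:
df = n - 1 = 15
SE = s/√n = 9/√16 = 2.2500
t = (x̄ - μ₀)/SE = (45.00 - 41)/2.2500 = 1.7778
Critical value: t_{0.025,15} = ±2.131
p-value ≈ 0.0957
Decision: fail to reject H₀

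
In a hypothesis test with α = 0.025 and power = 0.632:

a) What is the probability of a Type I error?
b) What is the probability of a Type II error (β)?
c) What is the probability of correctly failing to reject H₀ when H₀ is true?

Answer: a) 0.025, b) 0.368, c) 0.975

Derivation:
a) Type I error probability = α = 0.025
b) Power = P(reject H₀ | H₁ true) = 1 - β = 0.632, so Type II error probability = β = 1 - Power = 0.368
c) P(fail to reject H₀ | H₀ true) = 1 - α = 0.975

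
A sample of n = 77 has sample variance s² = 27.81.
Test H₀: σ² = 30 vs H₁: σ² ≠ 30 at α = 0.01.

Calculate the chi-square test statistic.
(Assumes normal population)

df = n - 1 = 76
χ² = (n-1)s²/σ₀² = 76×27.81/30 = 70.4520
Critical values: χ²_{0.995,76} = 47.997, χ²_{0.005,76} = 111.495
Rejection region: χ² < 47.997 or χ² > 111.495
Decision: fail to reject H₀

Answer: χ² = 70.4520, fail to reject H₀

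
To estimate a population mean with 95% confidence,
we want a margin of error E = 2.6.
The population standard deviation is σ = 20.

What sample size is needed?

Answer: n = 228

Derivation:
z_0.025 = 1.960
n = (z×σ/E)² = (1.960×20/2.6)²
n = 227.3136
Round up: n = 228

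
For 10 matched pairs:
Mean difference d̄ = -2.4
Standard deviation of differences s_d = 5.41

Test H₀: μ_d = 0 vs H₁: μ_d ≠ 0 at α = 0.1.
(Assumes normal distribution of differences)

Answer: t = -1.4029, fail to reject H₀

Derivation:
df = n - 1 = 9
SE = s_d/√n = 5.41/√10 = 1.7108
t = d̄/SE = -2.4/1.7108 = -1.4029
Critical value: t_{0.05,9} = ±1.833
p-value ≈ 0.1942
Decision: fail to reject H₀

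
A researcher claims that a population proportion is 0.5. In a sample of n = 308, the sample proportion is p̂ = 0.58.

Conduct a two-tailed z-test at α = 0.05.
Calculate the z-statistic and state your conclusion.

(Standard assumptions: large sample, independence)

H₀: p = 0.5, H₁: p ≠ 0.5
Standard error: SE = √(p₀(1-p₀)/n) = √(0.5×0.5/308) = 0.028490
z-statistic: z = (p̂ - p₀)/SE = (0.58 - 0.5)/0.028490 = 2.8080
Critical value: z_0.025 = ±1.960
p-value = 0.0050
Decision: reject H₀ at α = 0.05

Answer: z = 2.8080, reject H₀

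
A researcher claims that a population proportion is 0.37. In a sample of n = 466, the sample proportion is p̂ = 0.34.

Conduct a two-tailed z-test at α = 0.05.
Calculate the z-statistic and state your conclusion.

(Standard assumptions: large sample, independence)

H₀: p = 0.37, H₁: p ≠ 0.37
Standard error: SE = √(p₀(1-p₀)/n) = √(0.37×0.63/466) = 0.022365
z-statistic: z = (p̂ - p₀)/SE = (0.34 - 0.37)/0.022365 = -1.3414
Critical value: z_0.025 = ±1.960
p-value = 0.1798
Decision: fail to reject H₀ at α = 0.05

Answer: z = -1.3414, fail to reject H₀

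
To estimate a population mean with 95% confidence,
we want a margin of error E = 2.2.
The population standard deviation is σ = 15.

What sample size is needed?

z_0.025 = 1.960
n = (z×σ/E)² = (1.960×15/2.2)²
n = 178.5868
Round up: n = 179

Answer: n = 179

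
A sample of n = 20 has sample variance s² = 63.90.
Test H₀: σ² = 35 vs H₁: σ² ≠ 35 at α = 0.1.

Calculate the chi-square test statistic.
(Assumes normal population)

Answer: χ² = 34.6886, reject H₀

Derivation:
df = n - 1 = 19
χ² = (n-1)s²/σ₀² = 19×63.90/35 = 34.6886
Critical values: χ²_{0.95,19} = 10.117, χ²_{0.05,19} = 30.144
Rejection region: χ² < 10.117 or χ² > 30.144
Decision: reject H₀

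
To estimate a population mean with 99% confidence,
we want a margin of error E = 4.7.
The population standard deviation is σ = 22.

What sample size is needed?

z_0.005 = 2.576
n = (z×σ/E)² = (2.576×22/4.7)²
n = 145.3923
Round up: n = 146

Answer: n = 146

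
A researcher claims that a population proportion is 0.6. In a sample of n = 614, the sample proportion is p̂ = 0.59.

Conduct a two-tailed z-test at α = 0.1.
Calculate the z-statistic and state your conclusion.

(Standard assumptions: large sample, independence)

H₀: p = 0.6, H₁: p ≠ 0.6
Standard error: SE = √(p₀(1-p₀)/n) = √(0.6×0.4/614) = 0.019771
z-statistic: z = (p̂ - p₀)/SE = (0.59 - 0.6)/0.019771 = -0.5058
Critical value: z_0.05 = ±1.645
p-value = 0.6130
Decision: fail to reject H₀ at α = 0.1

Answer: z = -0.5058, fail to reject H₀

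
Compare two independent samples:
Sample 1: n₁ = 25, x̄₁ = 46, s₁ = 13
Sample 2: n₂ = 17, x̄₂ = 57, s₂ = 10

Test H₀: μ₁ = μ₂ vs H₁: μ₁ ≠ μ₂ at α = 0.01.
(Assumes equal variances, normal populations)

Answer: t = -2.9427, reject H₀

Derivation:
Pooled variance: s²_p = [24×13² + 16×10²]/(40) = 141.4000
s_p = 11.8912
SE = s_p×√(1/n₁ + 1/n₂) = 11.8912×√(1/25 + 1/17) = 3.7381
t = (x̄₁ - x̄₂)/SE = (46 - 57)/3.7381 = -2.9427
df = 40, t-critical = ±2.704
Decision: reject H₀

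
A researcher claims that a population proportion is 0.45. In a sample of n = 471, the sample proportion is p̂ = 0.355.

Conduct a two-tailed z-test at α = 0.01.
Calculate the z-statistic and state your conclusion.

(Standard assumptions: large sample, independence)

H₀: p = 0.45, H₁: p ≠ 0.45
Standard error: SE = √(p₀(1-p₀)/n) = √(0.45×0.55/471) = 0.022923
z-statistic: z = (p̂ - p₀)/SE = (0.355 - 0.45)/0.022923 = -4.1443
Critical value: z_0.005 = ±2.576
p-value < 0.0001
Decision: reject H₀ at α = 0.01

Answer: z = -4.1443, reject H₀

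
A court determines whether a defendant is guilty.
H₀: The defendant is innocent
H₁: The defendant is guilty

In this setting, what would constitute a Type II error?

Answer: Acquitting a guilty person

Derivation:
Type I error (α): Rejecting H₀ when H₀ is true
Type II error (β): Failing to reject H₀ when H₁ is true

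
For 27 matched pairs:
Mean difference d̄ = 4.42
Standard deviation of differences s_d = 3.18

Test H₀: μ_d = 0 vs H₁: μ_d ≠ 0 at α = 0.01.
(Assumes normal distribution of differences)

df = n - 1 = 26
SE = s_d/√n = 3.18/√27 = 0.6120
t = d̄/SE = 4.42/0.6120 = 7.2222
Critical value: t_{0.005,26} = ±2.779
p-value < 0.0001
Decision: reject H₀

Answer: t = 7.2222, reject H₀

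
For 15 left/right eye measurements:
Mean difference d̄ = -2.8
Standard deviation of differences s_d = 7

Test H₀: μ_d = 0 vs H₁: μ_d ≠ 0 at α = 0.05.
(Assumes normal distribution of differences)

Answer: t = -1.5492, fail to reject H₀

Derivation:
df = n - 1 = 14
SE = s_d/√n = 7/√15 = 1.8074
t = d̄/SE = -2.8/1.8074 = -1.5492
Critical value: t_{0.025,14} = ±2.145
p-value ≈ 0.1436
Decision: fail to reject H₀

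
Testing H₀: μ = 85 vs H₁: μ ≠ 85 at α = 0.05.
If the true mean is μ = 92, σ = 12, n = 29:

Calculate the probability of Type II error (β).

Answer: β ≈ 0.1187

Derivation:
SE = σ/√n = 12/√29 = 2.2283
Critical values: μ₀ ± z_0.025×SE = 85 ± 1.960×2.2283
Acceptance region: (80.6325, 89.3675)
Under H₁ (μ = 92): z_high = (89.3675 - 92)/2.2283 = -1.1814, z_low = (80.6325 - 92)/2.2283 = -5.1014
β = P(not reject | H₁) = Φ(-1.1814) - Φ(-5.1014) ≈ 0.1187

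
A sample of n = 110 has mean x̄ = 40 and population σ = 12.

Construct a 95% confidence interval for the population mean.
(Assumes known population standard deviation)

Confidence level: 95%, α = 0.05
z_0.025 = 1.960
SE = σ/√n = 12/√110 = 1.1442
Margin of error = 1.960 × 1.1442 = 2.2426
CI: x̄ ± margin = 40 ± 2.2426
CI: (37.7574, 42.2426)

Answer: (37.7574, 42.2426)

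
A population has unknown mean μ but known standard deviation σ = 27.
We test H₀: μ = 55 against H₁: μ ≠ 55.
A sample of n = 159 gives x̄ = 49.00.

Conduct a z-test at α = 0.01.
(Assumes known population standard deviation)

Answer: z = -2.8022, reject H₀

Derivation:
Standard error: SE = σ/√n = 27/√159 = 2.1412
z-statistic: z = (x̄ - μ₀)/SE = (49.00 - 55)/2.1412 = -2.8022
Critical value: ±2.576
p-value = 0.0051
Decision: reject H₀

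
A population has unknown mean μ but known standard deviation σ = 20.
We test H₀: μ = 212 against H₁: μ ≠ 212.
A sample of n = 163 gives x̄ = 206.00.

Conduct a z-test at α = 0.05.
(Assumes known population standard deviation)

Standard error: SE = σ/√n = 20/√163 = 1.5665
z-statistic: z = (x̄ - μ₀)/SE = (206.00 - 212)/1.5665 = -3.8302
Critical value: ±1.960
p-value = 0.0001
Decision: reject H₀

Answer: z = -3.8302, reject H₀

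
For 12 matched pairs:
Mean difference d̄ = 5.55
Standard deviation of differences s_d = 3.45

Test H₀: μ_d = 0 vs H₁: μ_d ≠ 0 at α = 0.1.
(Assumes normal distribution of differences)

Answer: t = 5.5728, reject H₀

Derivation:
df = n - 1 = 11
SE = s_d/√n = 3.45/√12 = 0.9959
t = d̄/SE = 5.55/0.9959 = 5.5728
Critical value: t_{0.05,11} = ±1.796
p-value ≈ 0.0002
Decision: reject H₀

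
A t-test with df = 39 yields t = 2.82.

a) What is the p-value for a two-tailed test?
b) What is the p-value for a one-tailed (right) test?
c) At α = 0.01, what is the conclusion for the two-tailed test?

Using t-distribution with df = 39:
a) Two-tailed: p = 2×P(T > 2.82) = 0.0075
b) One-tailed: p = P(T > 2.82) = 0.0038
c) 0.0075 < 0.01, reject H₀

Answer: a) 0.0075, b) 0.0038, c) reject H₀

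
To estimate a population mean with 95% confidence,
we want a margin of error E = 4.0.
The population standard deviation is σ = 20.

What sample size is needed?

Answer: n = 97

Derivation:
z_0.025 = 1.960
n = (z×σ/E)² = (1.960×20/4.0)²
n = 96.0400
Round up: n = 97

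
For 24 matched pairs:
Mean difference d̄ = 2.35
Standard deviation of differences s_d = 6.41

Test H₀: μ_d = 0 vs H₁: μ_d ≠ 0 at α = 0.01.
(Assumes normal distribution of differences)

Answer: t = 1.7961, fail to reject H₀

Derivation:
df = n - 1 = 23
SE = s_d/√n = 6.41/√24 = 1.3084
t = d̄/SE = 2.35/1.3084 = 1.7961
Critical value: t_{0.005,23} = ±2.807
p-value ≈ 0.0856
Decision: fail to reject H₀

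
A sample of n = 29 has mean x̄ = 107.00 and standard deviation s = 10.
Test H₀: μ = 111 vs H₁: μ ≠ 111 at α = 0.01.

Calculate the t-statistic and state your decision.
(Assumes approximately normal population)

df = n - 1 = 28
SE = s/√n = 10/√29 = 1.8570
t = (x̄ - μ₀)/SE = (107.00 - 111)/1.8570 = -2.1540
Critical value: t_{0.005,28} = ±2.763
p-value ≈ 0.0400
Decision: fail to reject H₀

Answer: t = -2.1540, fail to reject H₀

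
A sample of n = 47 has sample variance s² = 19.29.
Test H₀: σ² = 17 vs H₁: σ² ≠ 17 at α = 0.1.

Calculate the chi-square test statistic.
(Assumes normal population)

Answer: χ² = 52.1965, fail to reject H₀

Derivation:
df = n - 1 = 46
χ² = (n-1)s²/σ₀² = 46×19.29/17 = 52.1965
Critical values: χ²_{0.95,46} = 31.439, χ²_{0.05,46} = 62.830
Rejection region: χ² < 31.439 or χ² > 62.830
Decision: fail to reject H₀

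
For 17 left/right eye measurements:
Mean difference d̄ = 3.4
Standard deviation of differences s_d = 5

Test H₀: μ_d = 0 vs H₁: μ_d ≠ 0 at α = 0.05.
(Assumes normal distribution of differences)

Answer: t = 2.8037, reject H₀

Derivation:
df = n - 1 = 16
SE = s_d/√n = 5/√17 = 1.2127
t = d̄/SE = 3.4/1.2127 = 2.8037
Critical value: t_{0.025,16} = ±2.120
p-value ≈ 0.0127
Decision: reject H₀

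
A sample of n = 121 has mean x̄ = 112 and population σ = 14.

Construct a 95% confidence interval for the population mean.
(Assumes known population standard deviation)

Answer: (109.5055, 114.4945)

Derivation:
Confidence level: 95%, α = 0.05
z_0.025 = 1.960
SE = σ/√n = 14/√121 = 1.2727
Margin of error = 1.960 × 1.2727 = 2.4945
CI: x̄ ± margin = 112 ± 2.4945
CI: (109.5055, 114.4945)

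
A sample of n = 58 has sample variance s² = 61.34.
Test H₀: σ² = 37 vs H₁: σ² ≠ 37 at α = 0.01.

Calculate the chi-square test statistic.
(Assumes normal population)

df = n - 1 = 57
χ² = (n-1)s²/σ₀² = 57×61.34/37 = 94.4968
Critical values: χ²_{0.995,57} = 33.248, χ²_{0.005,57} = 88.236
Rejection region: χ² < 33.248 or χ² > 88.236
Decision: reject H₀

Answer: χ² = 94.4968, reject H₀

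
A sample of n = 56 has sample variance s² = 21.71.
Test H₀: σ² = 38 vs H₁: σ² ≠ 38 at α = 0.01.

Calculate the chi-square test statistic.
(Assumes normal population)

df = n - 1 = 55
χ² = (n-1)s²/σ₀² = 55×21.71/38 = 31.4224
Critical values: χ²_{0.995,55} = 31.735, χ²_{0.005,55} = 85.749
Rejection region: χ² < 31.735 or χ² > 85.749
Decision: reject H₀

Answer: χ² = 31.4224, reject H₀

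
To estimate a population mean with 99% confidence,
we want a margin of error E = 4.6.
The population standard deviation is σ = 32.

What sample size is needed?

z_0.005 = 2.576
n = (z×σ/E)² = (2.576×32/4.6)²
n = 321.1264
Round up: n = 322

Answer: n = 322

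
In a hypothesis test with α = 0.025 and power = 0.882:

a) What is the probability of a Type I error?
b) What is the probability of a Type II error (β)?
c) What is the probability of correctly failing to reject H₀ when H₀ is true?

a) Type I error probability = α = 0.025
b) Power = P(reject H₀ | H₁ true) = 1 - β = 0.882, so Type II error probability = β = 1 - Power = 0.118
c) P(fail to reject H₀ | H₀ true) = 1 - α = 0.975

Answer: a) 0.025, b) 0.118, c) 0.975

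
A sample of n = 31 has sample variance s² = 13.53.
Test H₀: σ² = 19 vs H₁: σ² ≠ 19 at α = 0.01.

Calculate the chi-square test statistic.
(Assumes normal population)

df = n - 1 = 30
χ² = (n-1)s²/σ₀² = 30×13.53/19 = 21.3632
Critical values: χ²_{0.995,30} = 13.787, χ²_{0.005,30} = 53.672
Rejection region: χ² < 13.787 or χ² > 53.672
Decision: fail to reject H₀

Answer: χ² = 21.3632, fail to reject H₀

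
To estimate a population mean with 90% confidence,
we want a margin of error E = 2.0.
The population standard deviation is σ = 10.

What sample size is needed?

Answer: n = 68

Derivation:
z_0.05 = 1.645
n = (z×σ/E)² = (1.645×10/2.0)²
n = 67.6506
Round up: n = 68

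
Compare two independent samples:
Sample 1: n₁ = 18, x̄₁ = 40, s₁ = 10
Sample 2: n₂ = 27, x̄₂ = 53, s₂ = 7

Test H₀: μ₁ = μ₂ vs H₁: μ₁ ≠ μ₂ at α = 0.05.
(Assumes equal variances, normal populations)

Answer: t = -5.1371, reject H₀

Derivation:
Pooled variance: s²_p = [17×10² + 26×7²]/(43) = 69.1628
s_p = 8.3164
SE = s_p×√(1/n₁ + 1/n₂) = 8.3164×√(1/18 + 1/27) = 2.5306
t = (x̄₁ - x̄₂)/SE = (40 - 53)/2.5306 = -5.1371
df = 43, t-critical = ±2.017
Decision: reject H₀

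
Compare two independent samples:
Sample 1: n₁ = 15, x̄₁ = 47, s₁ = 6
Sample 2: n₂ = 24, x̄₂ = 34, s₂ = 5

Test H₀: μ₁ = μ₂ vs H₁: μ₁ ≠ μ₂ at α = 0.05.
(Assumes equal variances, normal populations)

Pooled variance: s²_p = [14×6² + 23×5²]/(37) = 29.1622
s_p = 5.4002
SE = s_p×√(1/n₁ + 1/n₂) = 5.4002×√(1/15 + 1/24) = 1.7774
t = (x̄₁ - x̄₂)/SE = (47 - 34)/1.7774 = 7.3141
df = 37, t-critical = ±2.026
Decision: reject H₀

Answer: t = 7.3141, reject H₀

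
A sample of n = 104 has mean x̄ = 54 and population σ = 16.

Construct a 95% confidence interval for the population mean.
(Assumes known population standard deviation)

Confidence level: 95%, α = 0.05
z_0.025 = 1.960
SE = σ/√n = 16/√104 = 1.5689
Margin of error = 1.960 × 1.5689 = 3.0750
CI: x̄ ± margin = 54 ± 3.0750
CI: (50.9250, 57.0750)

Answer: (50.9250, 57.0750)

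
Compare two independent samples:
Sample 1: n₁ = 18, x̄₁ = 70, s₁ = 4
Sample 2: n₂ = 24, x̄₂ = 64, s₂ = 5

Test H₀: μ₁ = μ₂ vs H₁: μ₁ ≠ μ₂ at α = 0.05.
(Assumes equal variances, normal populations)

Pooled variance: s²_p = [17×4² + 23×5²]/(40) = 21.1750
s_p = 4.6016
SE = s_p×√(1/n₁ + 1/n₂) = 4.6016×√(1/18 + 1/24) = 1.4348
t = (x̄₁ - x̄₂)/SE = (70 - 64)/1.4348 = 4.1818
df = 40, t-critical = ±2.021
Decision: reject H₀

Answer: t = 4.1818, reject H₀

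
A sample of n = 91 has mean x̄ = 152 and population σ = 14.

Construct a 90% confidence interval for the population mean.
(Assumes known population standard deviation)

Answer: (149.5858, 154.4142)

Derivation:
Confidence level: 90%, α = 0.1
z_0.05 = 1.645
SE = σ/√n = 14/√91 = 1.4676
Margin of error = 1.645 × 1.4676 = 2.4142
CI: x̄ ± margin = 152 ± 2.4142
CI: (149.5858, 154.4142)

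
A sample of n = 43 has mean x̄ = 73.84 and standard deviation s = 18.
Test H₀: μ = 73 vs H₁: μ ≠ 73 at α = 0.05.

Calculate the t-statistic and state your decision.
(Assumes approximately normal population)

df = n - 1 = 42
SE = s/√n = 18/√43 = 2.7450
t = (x̄ - μ₀)/SE = (73.84 - 73)/2.7450 = 0.3060
Critical value: t_{0.025,42} = ±2.018
p-value ≈ 0.7611
Decision: fail to reject H₀

Answer: t = 0.3060, fail to reject H₀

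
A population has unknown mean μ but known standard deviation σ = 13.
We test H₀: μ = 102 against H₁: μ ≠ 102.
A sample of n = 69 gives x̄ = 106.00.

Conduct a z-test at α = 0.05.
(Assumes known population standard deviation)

Answer: z = 2.5559, reject H₀

Derivation:
Standard error: SE = σ/√n = 13/√69 = 1.5650
z-statistic: z = (x̄ - μ₀)/SE = (106.00 - 102)/1.5650 = 2.5559
Critical value: ±1.960
p-value = 0.0106
Decision: reject H₀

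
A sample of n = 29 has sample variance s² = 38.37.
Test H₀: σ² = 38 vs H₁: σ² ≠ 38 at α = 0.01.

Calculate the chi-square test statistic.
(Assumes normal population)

df = n - 1 = 28
χ² = (n-1)s²/σ₀² = 28×38.37/38 = 28.2726
Critical values: χ²_{0.995,28} = 12.461, χ²_{0.005,28} = 50.993
Rejection region: χ² < 12.461 or χ² > 50.993
Decision: fail to reject H₀

Answer: χ² = 28.2726, fail to reject H₀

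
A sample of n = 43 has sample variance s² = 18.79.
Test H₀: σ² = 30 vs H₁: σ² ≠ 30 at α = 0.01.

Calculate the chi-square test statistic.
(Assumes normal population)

df = n - 1 = 42
χ² = (n-1)s²/σ₀² = 42×18.79/30 = 26.3060
Critical values: χ²_{0.995,42} = 22.138, χ²_{0.005,42} = 69.336
Rejection region: χ² < 22.138 or χ² > 69.336
Decision: fail to reject H₀

Answer: χ² = 26.3060, fail to reject H₀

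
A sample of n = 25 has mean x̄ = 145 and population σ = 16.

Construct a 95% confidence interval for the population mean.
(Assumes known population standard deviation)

Confidence level: 95%, α = 0.05
z_0.025 = 1.960
SE = σ/√n = 16/√25 = 3.2000
Margin of error = 1.960 × 3.2000 = 6.2720
CI: x̄ ± margin = 145 ± 6.2720
CI: (138.7280, 151.2720)

Answer: (138.7280, 151.2720)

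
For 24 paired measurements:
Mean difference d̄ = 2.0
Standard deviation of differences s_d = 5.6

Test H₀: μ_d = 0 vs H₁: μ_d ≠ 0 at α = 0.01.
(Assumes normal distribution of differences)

Answer: t = 1.7496, fail to reject H₀

Derivation:
df = n - 1 = 23
SE = s_d/√n = 5.6/√24 = 1.1431
t = d̄/SE = 2.0/1.1431 = 1.7496
Critical value: t_{0.005,23} = ±2.807
p-value ≈ 0.0935
Decision: fail to reject H₀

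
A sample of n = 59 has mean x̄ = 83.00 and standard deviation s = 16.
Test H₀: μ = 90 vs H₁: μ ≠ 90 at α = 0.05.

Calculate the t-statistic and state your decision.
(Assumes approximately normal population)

df = n - 1 = 58
SE = s/√n = 16/√59 = 2.0830
t = (x̄ - μ₀)/SE = (83.00 - 90)/2.0830 = -3.3605
Critical value: t_{0.025,58} = ±2.002
p-value ≈ 0.0014
Decision: reject H₀

Answer: t = -3.3605, reject H₀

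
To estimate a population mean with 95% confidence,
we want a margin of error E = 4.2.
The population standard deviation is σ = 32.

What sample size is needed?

Answer: n = 224

Derivation:
z_0.025 = 1.960
n = (z×σ/E)² = (1.960×32/4.2)²
n = 223.0044
Round up: n = 224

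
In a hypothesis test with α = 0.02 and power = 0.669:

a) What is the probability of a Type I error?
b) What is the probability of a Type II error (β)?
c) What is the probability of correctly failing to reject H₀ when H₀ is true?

a) Type I error probability = α = 0.02
b) Power = P(reject H₀ | H₁ true) = 1 - β = 0.669, so Type II error probability = β = 1 - Power = 0.331
c) P(fail to reject H₀ | H₀ true) = 1 - α = 0.98

Answer: a) 0.02, b) 0.331, c) 0.98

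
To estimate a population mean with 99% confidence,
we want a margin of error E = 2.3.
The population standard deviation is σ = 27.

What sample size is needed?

z_0.005 = 2.576
n = (z×σ/E)² = (2.576×27/2.3)²
n = 914.4576
Round up: n = 915

Answer: n = 915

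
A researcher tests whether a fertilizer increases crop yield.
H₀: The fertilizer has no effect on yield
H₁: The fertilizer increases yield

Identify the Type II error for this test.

Answer: Failing to recommend an effective fertilizer

Derivation:
Type I error: rejecting H₀ when it is actually true (false positive).
Type II error: failing to reject H₀ when H₁ is actually true (false negative).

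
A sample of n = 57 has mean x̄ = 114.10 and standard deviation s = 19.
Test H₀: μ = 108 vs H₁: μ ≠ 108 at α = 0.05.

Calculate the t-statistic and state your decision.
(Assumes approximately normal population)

df = n - 1 = 56
SE = s/√n = 19/√57 = 2.5166
t = (x̄ - μ₀)/SE = (114.10 - 108)/2.5166 = 2.4239
Critical value: t_{0.025,56} = ±2.003
p-value ≈ 0.0186
Decision: reject H₀

Answer: t = 2.4239, reject H₀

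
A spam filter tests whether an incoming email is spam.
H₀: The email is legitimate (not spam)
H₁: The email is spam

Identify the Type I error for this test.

Type I error: rejecting H₀ when it is actually true (false positive).
Type II error: failing to reject H₀ when H₁ is actually true (false negative).

Answer: Marking a legitimate email as spam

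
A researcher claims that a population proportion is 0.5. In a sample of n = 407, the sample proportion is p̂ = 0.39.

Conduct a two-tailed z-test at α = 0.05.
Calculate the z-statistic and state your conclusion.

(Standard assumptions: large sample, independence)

H₀: p = 0.5, H₁: p ≠ 0.5
Standard error: SE = √(p₀(1-p₀)/n) = √(0.5×0.5/407) = 0.024784
z-statistic: z = (p̂ - p₀)/SE = (0.39 - 0.5)/0.024784 = -4.4383
Critical value: z_0.025 = ±1.960
p-value < 0.0001
Decision: reject H₀ at α = 0.05

Answer: z = -4.4383, reject H₀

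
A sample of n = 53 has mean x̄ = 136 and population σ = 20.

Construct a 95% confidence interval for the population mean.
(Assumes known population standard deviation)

Confidence level: 95%, α = 0.05
z_0.025 = 1.960
SE = σ/√n = 20/√53 = 2.7472
Margin of error = 1.960 × 2.7472 = 5.3845
CI: x̄ ± margin = 136 ± 5.3845
CI: (130.6155, 141.3845)

Answer: (130.6155, 141.3845)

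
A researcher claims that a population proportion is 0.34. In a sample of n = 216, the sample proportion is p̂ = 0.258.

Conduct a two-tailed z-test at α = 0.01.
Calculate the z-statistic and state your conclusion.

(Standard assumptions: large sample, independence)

Answer: z = -2.5441, fail to reject H₀

Derivation:
H₀: p = 0.34, H₁: p ≠ 0.34
Standard error: SE = √(p₀(1-p₀)/n) = √(0.34×0.66/216) = 0.032232
z-statistic: z = (p̂ - p₀)/SE = (0.258 - 0.34)/0.032232 = -2.5441
Critical value: z_0.005 = ±2.576
p-value = 0.0110
Decision: fail to reject H₀ at α = 0.01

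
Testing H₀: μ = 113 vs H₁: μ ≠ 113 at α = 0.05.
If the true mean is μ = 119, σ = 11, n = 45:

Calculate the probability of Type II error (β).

Answer: β ≈ 0.0447

Derivation:
SE = σ/√n = 11/√45 = 1.6398
Critical values: μ₀ ± z_0.025×SE = 113 ± 1.960×1.6398
Acceptance region: (109.7860, 116.2140)
Under H₁ (μ = 119): z_high = (116.2140 - 119)/1.6398 = -1.6990, z_low = (109.7860 - 119)/1.6398 = -5.6190
β = P(not reject | H₁) = Φ(-1.6990) - Φ(-5.6190) ≈ 0.0447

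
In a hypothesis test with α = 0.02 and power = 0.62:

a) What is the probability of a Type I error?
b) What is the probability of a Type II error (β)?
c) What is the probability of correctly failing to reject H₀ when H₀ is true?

a) Type I error probability = α = 0.02
b) Power = P(reject H₀ | H₁ true) = 1 - β = 0.62, so Type II error probability = β = 1 - Power = 0.38
c) P(fail to reject H₀ | H₀ true) = 1 - α = 0.98

Answer: a) 0.02, b) 0.38, c) 0.98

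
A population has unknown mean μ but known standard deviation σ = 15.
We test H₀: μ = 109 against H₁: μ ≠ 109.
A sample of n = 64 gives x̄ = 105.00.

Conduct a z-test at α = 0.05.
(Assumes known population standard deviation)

Standard error: SE = σ/√n = 15/√64 = 1.8750
z-statistic: z = (x̄ - μ₀)/SE = (105.00 - 109)/1.8750 = -2.1333
Critical value: ±1.960
p-value = 0.0329
Decision: reject H₀

Answer: z = -2.1333, reject H₀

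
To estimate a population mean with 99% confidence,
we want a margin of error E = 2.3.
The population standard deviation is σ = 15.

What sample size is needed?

z_0.005 = 2.576
n = (z×σ/E)² = (2.576×15/2.3)²
n = 282.2400
Round up: n = 283

Answer: n = 283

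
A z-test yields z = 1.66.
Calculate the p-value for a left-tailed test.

For z = 1.66:
p = P(Z < 1.66) = Φ(1.66) = 0.9515

Answer: p-value ≈ 0.9515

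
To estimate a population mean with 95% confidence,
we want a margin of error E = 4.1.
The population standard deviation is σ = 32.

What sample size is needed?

Answer: n = 235

Derivation:
z_0.025 = 1.960
n = (z×σ/E)² = (1.960×32/4.1)²
n = 234.0154
Round up: n = 235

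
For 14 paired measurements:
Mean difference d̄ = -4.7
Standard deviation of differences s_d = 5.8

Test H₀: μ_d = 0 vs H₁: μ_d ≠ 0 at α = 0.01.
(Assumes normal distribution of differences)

df = n - 1 = 13
SE = s_d/√n = 5.8/√14 = 1.5501
t = d̄/SE = -4.7/1.5501 = -3.0321
Critical value: t_{0.005,13} = ±3.012
p-value ≈ 0.0096
Decision: reject H₀

Answer: t = -3.0321, reject H₀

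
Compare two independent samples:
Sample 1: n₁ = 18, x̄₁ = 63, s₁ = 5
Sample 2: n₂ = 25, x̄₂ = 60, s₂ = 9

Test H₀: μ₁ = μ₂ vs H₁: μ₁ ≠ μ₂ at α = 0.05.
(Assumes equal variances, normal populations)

Answer: t = 1.2768, fail to reject H₀

Derivation:
Pooled variance: s²_p = [17×5² + 24×9²]/(41) = 57.7805
s_p = 7.6013
SE = s_p×√(1/n₁ + 1/n₂) = 7.6013×√(1/18 + 1/25) = 2.3497
t = (x̄₁ - x̄₂)/SE = (63 - 60)/2.3497 = 1.2768
df = 41, t-critical = ±2.020
Decision: fail to reject H₀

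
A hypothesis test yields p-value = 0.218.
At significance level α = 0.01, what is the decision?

Answer: fail to reject H₀

Derivation:
Compare p-value to α:
0.218 ≥ 0.01
Decision: fail to reject H₀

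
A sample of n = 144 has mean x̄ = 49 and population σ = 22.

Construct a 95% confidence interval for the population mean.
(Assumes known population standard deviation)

Answer: (45.4067, 52.5933)

Derivation:
Confidence level: 95%, α = 0.05
z_0.025 = 1.960
SE = σ/√n = 22/√144 = 1.8333
Margin of error = 1.960 × 1.8333 = 3.5933
CI: x̄ ± margin = 49 ± 3.5933
CI: (45.4067, 52.5933)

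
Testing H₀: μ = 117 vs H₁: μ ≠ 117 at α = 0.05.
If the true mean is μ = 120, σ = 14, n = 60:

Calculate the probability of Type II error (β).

SE = σ/√n = 14/√60 = 1.8074
Critical values: μ₀ ± z_0.025×SE = 117 ± 1.960×1.8074
Acceptance region: (113.4575, 120.5425)
Under H₁ (μ = 120): z_high = (120.5425 - 120)/1.8074 = 0.3002, z_low = (113.4575 - 120)/1.8074 = -3.6198
β = P(not reject | H₁) = Φ(0.3002) - Φ(-3.6198) ≈ 0.6178

Answer: β ≈ 0.6178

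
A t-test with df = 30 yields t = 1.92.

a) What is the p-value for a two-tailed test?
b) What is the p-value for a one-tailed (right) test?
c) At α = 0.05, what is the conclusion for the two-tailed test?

Using t-distribution with df = 30:
a) Two-tailed: p = 2×P(T > 1.92) = 0.0644
b) One-tailed: p = P(T > 1.92) = 0.0322
c) 0.0644 ≥ 0.05, fail to reject H₀

Answer: a) 0.0644, b) 0.0322, c) fail to reject H₀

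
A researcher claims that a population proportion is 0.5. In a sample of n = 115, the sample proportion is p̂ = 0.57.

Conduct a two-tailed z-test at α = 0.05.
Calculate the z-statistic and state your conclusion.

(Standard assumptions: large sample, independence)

Answer: z = 1.5013, fail to reject H₀

Derivation:
H₀: p = 0.5, H₁: p ≠ 0.5
Standard error: SE = √(p₀(1-p₀)/n) = √(0.5×0.5/115) = 0.046625
z-statistic: z = (p̂ - p₀)/SE = (0.57 - 0.5)/0.046625 = 1.5013
Critical value: z_0.025 = ±1.960
p-value = 0.1333
Decision: fail to reject H₀ at α = 0.05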